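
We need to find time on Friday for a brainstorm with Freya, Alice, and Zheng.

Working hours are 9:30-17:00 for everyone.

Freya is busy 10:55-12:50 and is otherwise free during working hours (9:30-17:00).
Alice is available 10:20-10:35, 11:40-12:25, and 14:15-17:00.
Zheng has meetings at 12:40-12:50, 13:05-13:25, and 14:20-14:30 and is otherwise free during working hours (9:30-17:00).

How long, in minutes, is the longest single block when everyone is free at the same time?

Freya free within 09:30–17:00: 09:30–10:55, 12:50–17:00.
Zheng free within 09:30–17:00: 09:30–12:40, 12:50–13:05, 13:25–14:20, 14:30–17:00.
Freya ∩ Alice: 10:20–10:35, 14:15–17:00.
Freya ∩ Alice ∩ Zheng: 10:20–10:35, 14:15–14:20, 14:30–17:00.
Common window lengths: 15, 5, 150 min; longest is 150.

150 minutes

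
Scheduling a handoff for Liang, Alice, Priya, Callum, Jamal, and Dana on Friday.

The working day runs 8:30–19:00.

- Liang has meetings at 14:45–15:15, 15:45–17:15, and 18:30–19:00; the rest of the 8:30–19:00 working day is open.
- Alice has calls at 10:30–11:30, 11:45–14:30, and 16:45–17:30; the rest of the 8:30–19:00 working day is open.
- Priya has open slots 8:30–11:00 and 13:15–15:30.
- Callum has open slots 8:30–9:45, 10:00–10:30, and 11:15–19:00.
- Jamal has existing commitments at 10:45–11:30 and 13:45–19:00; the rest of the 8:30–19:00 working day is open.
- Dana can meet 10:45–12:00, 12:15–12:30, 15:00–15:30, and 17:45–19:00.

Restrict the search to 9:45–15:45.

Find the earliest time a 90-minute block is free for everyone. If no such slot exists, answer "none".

none

Liang free within 08:30–19:00: 08:30–14:45, 15:15–15:45, 17:15–18:30.
Alice free within 08:30–19:00: 08:30–10:30, 11:30–11:45, 14:30–16:45, 17:30–19:00.
Jamal free within 08:30–19:00: 08:30–10:45, 11:30–13:45.
Liang ∩ Alice: 08:30–10:30, 11:30–11:45, 14:30–14:45, 15:15–15:45, 17:30–18:30.
Liang ∩ Alice ∩ Priya: 08:30–10:30, 14:30–14:45, 15:15–15:30.
Liang ∩ Alice ∩ Priya ∩ Callum: 08:30–09:45, 10:00–10:30, 14:30–14:45, 15:15–15:30.
Liang ∩ Alice ∩ Priya ∩ Callum ∩ Jamal: 08:30–09:45, 10:00–10:30.
Liang ∩ Alice ∩ Priya ∩ Callum ∩ Jamal ∩ Dana: (none).
Restricted to 09:45–15:45: (none).
Windows ≥ 90 min: (none).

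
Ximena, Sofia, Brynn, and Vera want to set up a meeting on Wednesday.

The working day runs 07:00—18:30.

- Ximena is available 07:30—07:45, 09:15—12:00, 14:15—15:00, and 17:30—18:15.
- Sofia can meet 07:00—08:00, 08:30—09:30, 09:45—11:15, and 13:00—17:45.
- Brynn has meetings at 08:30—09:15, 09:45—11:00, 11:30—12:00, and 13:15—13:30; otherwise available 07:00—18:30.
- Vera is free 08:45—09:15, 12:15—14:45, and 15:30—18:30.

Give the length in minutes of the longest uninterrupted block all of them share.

30 minutes

Brynn free within 07:00–18:30: 07:00–08:30, 09:15–09:45, 11:00–11:30, 12:00–13:15, 13:30–18:30.
Ximena ∩ Sofia: 07:30–07:45, 09:15–09:30, 09:45–11:15, 14:15–15:00, 17:30–17:45.
Ximena ∩ Sofia ∩ Brynn: 07:30–07:45, 09:15–09:30, 11:00–11:15, 14:15–15:00, 17:30–17:45.
Ximena ∩ Sofia ∩ Brynn ∩ Vera: 14:15–14:45, 17:30–17:45.
Common window lengths: 30, 15 min; longest is 30.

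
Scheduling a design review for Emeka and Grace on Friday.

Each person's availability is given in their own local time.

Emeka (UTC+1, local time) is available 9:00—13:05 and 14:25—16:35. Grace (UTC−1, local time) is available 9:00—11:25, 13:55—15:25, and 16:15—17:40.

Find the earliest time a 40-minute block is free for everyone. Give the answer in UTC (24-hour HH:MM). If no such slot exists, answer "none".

10:00

Emeka → UTC: 08:00–12:05, 13:25–15:35.
Grace → UTC: 10:00–12:25, 14:55–16:25, 17:15–18:40.
Emeka ∩ Grace: 10:00–12:05, 14:55–15:35.
Windows ≥ 40 min: 10:00–12:05, 14:55–15:35.
Earliest such window starts at 10:00.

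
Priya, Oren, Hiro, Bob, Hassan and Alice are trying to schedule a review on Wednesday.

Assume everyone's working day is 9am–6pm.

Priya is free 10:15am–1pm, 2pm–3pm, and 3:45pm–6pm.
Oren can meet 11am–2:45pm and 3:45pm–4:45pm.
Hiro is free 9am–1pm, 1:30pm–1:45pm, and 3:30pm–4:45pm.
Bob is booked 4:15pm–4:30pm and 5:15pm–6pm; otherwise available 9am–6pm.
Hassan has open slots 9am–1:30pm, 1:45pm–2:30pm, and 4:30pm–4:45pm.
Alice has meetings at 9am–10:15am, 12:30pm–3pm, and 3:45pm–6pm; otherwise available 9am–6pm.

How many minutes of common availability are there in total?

Bob free within 09:00–18:00: 09:00–16:15, 16:30–17:15.
Alice free within 09:00–18:00: 10:15–12:30, 15:00–15:45.
Priya ∩ Oren: 11:00–13:00, 14:00–14:45, 15:45–16:45.
Priya ∩ Oren ∩ Hiro: 11:00–13:00, 15:45–16:45.
Priya ∩ Oren ∩ Hiro ∩ Bob: 11:00–13:00, 15:45–16:15, 16:30–16:45.
Priya ∩ Oren ∩ Hiro ∩ Bob ∩ Hassan: 11:00–13:00, 16:30–16:45.
Priya ∩ Oren ∩ Hiro ∩ Bob ∩ Hassan ∩ Alice: 11:00–12:30.
Total common minutes: 90.

90 minutes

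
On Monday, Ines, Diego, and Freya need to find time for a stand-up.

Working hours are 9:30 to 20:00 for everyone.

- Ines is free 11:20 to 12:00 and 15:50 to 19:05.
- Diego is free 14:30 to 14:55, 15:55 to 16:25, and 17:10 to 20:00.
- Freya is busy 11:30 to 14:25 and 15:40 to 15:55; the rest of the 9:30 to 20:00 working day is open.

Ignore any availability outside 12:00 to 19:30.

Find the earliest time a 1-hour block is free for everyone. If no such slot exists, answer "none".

17:10

Freya free within 09:30–20:00: 09:30–11:30, 14:25–15:40, 15:55–20:00.
Ines ∩ Diego: 15:55–16:25, 17:10–19:05.
Ines ∩ Diego ∩ Freya: 15:55–16:25, 17:10–19:05.
Restricted to 12:00–19:30: 15:55–16:25, 17:10–19:05.
Windows ≥ 60 min: 17:10–19:05.
Earliest such window starts at 17:10.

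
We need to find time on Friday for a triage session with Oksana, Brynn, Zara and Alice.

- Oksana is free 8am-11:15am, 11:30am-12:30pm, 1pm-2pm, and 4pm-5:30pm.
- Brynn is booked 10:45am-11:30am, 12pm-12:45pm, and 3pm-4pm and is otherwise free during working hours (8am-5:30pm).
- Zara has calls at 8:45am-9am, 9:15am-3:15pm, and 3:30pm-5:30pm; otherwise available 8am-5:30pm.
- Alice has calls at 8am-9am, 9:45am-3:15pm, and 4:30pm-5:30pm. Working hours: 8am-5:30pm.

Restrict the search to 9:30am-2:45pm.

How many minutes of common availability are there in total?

0 minutes

Brynn free within 08:00–17:30: 08:00–10:45, 11:30–12:00, 12:45–15:00, 16:00–17:30.
Zara free within 08:00–17:30: 08:00–08:45, 09:00–09:15, 15:15–15:30.
Alice free within 08:00–17:30: 09:00–09:45, 15:15–16:30.
Oksana ∩ Brynn: 08:00–10:45, 11:30–12:00, 13:00–14:00, 16:00–17:30.
Oksana ∩ Brynn ∩ Zara: 08:00–08:45, 09:00–09:15.
Oksana ∩ Brynn ∩ Zara ∩ Alice: 09:00–09:15.
Restricted to 09:30–14:45: (none).
Total common minutes: 0.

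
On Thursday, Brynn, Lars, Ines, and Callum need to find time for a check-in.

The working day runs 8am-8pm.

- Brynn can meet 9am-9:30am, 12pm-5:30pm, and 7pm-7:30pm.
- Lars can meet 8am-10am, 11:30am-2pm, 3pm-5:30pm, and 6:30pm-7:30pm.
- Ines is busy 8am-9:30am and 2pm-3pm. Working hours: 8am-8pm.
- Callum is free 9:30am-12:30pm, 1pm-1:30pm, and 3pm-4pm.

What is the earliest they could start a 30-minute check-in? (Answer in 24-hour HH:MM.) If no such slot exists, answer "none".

12:00

Ines free within 08:00–20:00: 09:30–14:00, 15:00–20:00.
Brynn ∩ Lars: 09:00–09:30, 12:00–14:00, 15:00–17:30, 19:00–19:30.
Brynn ∩ Lars ∩ Ines: 12:00–14:00, 15:00–17:30, 19:00–19:30.
Brynn ∩ Lars ∩ Ines ∩ Callum: 12:00–12:30, 13:00–13:30, 15:00–16:00.
Windows ≥ 30 min: 12:00–12:30, 13:00–13:30, 15:00–16:00.
Earliest such window starts at 12:00.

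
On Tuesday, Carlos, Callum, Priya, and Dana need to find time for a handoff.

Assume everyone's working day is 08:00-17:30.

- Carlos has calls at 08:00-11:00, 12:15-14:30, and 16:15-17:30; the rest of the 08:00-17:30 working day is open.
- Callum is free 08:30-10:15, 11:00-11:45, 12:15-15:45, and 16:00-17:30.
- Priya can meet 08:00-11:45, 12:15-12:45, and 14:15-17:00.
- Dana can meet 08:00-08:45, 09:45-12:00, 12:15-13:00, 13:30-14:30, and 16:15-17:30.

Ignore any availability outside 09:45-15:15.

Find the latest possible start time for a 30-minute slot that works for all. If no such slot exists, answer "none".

Carlos free within 08:00–17:30: 11:00–12:15, 14:30–16:15.
Carlos ∩ Callum: 11:00–11:45, 14:30–15:45, 16:00–16:15.
Carlos ∩ Callum ∩ Priya: 11:00–11:45, 14:30–15:45, 16:00–16:15.
Carlos ∩ Callum ∩ Priya ∩ Dana: 11:00–11:45.
Restricted to 09:45–15:15: 11:00–11:45.
Windows ≥ 30 min: 11:00–11:45.
Latest start in the last window 11:00–11:45 is 11:45 − 30 min = 11:15.

11:15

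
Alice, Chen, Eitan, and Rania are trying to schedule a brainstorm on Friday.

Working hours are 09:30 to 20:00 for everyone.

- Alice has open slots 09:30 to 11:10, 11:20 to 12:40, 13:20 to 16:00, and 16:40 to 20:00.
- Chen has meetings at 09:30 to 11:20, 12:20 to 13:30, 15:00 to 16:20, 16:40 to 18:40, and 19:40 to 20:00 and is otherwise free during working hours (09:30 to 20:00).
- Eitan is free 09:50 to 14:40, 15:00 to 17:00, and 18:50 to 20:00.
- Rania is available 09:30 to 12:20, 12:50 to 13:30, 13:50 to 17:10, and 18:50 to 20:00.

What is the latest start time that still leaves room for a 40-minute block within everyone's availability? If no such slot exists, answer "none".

19:00

Chen free within 09:30–20:00: 11:20–12:20, 13:30–15:00, 16:20–16:40, 18:40–19:40.
Alice ∩ Chen: 11:20–12:20, 13:30–15:00, 18:40–19:40.
Alice ∩ Chen ∩ Eitan: 11:20–12:20, 13:30–14:40, 18:50–19:40.
Alice ∩ Chen ∩ Eitan ∩ Rania: 11:20–12:20, 13:50–14:40, 18:50–19:40.
Windows ≥ 40 min: 11:20–12:20, 13:50–14:40, 18:50–19:40.
Latest start in the last window 18:50–19:40 is 19:40 − 40 min = 19:00.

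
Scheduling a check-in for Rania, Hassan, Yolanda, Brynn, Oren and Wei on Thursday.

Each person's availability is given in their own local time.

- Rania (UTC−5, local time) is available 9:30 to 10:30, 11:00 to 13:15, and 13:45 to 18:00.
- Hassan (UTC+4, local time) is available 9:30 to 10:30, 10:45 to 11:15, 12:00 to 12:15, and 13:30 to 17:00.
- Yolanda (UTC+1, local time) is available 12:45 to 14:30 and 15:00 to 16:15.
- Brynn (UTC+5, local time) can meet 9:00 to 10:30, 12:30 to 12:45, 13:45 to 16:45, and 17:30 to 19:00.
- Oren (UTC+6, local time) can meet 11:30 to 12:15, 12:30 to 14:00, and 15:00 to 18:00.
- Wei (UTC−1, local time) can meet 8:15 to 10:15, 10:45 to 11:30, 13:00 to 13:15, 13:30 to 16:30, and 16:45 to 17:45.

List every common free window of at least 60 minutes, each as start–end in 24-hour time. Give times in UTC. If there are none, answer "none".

Rania → UTC: 14:30–15:30, 16:00–18:15, 18:45–23:00.
Hassan → UTC: 05:30–06:30, 06:45–07:15, 08:00–08:15, 09:30–13:00.
Yolanda → UTC: 11:45–13:30, 14:00–15:15.
Brynn → UTC: 04:00–05:30, 07:30–07:45, 08:45–11:45, 12:30–14:00.
Oren → UTC: 05:30–06:15, 06:30–08:00, 09:00–12:00.
Wei → UTC: 09:15–11:15, 11:45–12:30, 14:00–14:15, 14:30–17:30, 17:45–18:45.
Rania ∩ Hassan: (none).
Rania ∩ Hassan ∩ Yolanda: (none).
Rania ∩ Hassan ∩ Yolanda ∩ Brynn: (none).
Rania ∩ Hassan ∩ Yolanda ∩ Brynn ∩ Oren: (none).
Rania ∩ Hassan ∩ Yolanda ∩ Brynn ∩ Oren ∩ Wei: (none).
Windows ≥ 60 min: (none).

none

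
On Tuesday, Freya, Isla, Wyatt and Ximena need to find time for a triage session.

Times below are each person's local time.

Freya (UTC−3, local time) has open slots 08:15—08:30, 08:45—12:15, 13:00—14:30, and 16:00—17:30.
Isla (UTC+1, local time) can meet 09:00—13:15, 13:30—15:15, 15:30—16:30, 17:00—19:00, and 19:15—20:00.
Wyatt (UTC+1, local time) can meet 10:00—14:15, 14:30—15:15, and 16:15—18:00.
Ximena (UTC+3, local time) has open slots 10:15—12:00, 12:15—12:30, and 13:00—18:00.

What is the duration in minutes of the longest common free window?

Freya → UTC: 11:15–11:30, 11:45–15:15, 16:00–17:30, 19:00–20:30.
Isla → UTC: 08:00–12:15, 12:30–14:15, 14:30–15:30, 16:00–18:00, 18:15–19:00.
Wyatt → UTC: 09:00–13:15, 13:30–14:15, 15:15–17:00.
Ximena → UTC: 07:15–09:00, 09:15–09:30, 10:00–15:00.
Freya ∩ Isla: 11:15–11:30, 11:45–12:15, 12:30–14:15, 14:30–15:15, 16:00–17:30.
Freya ∩ Isla ∩ Wyatt: 11:15–11:30, 11:45–12:15, 12:30–13:15, 13:30–14:15, 16:00–17:00.
Freya ∩ Isla ∩ Wyatt ∩ Ximena: 11:15–11:30, 11:45–12:15, 12:30–13:15, 13:30–14:15.
Common window lengths: 15, 30, 45, 45 min; longest is 45.

45 minutes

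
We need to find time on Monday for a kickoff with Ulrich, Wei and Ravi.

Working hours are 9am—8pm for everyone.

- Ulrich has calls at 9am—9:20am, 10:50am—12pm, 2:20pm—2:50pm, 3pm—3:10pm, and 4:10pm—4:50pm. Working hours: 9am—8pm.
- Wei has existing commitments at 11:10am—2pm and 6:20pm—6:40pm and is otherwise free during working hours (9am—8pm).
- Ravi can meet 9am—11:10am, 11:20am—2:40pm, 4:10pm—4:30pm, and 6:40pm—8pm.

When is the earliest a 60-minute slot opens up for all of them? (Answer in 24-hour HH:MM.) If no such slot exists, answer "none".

Ulrich free within 09:00–20:00: 09:20–10:50, 12:00–14:20, 14:50–15:00, 15:10–16:10, 16:50–20:00.
Wei free within 09:00–20:00: 09:00–11:10, 14:00–18:20, 18:40–20:00.
Ulrich ∩ Wei: 09:20–10:50, 14:00–14:20, 14:50–15:00, 15:10–16:10, 16:50–18:20, 18:40–20:00.
Ulrich ∩ Wei ∩ Ravi: 09:20–10:50, 14:00–14:20, 18:40–20:00.
Windows ≥ 60 min: 09:20–10:50, 18:40–20:00.
Earliest such window starts at 09:20.

09:20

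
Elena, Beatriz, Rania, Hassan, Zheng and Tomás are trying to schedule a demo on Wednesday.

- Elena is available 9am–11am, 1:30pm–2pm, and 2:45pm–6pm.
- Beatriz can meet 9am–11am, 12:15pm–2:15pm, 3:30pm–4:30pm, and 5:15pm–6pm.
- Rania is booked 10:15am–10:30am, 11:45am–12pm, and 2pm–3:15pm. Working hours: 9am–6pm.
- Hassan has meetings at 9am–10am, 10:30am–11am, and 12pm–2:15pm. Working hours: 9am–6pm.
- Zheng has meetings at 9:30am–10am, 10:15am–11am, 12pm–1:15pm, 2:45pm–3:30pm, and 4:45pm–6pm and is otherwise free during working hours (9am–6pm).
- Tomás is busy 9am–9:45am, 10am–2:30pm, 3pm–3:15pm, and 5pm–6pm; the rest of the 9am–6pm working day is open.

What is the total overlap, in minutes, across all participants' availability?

60 minutes

Rania free within 09:00–18:00: 09:00–10:15, 10:30–11:45, 12:00–14:00, 15:15–18:00.
Hassan free within 09:00–18:00: 10:00–10:30, 11:00–12:00, 14:15–18:00.
Zheng free within 09:00–18:00: 09:00–09:30, 10:00–10:15, 11:00–12:00, 13:15–14:45, 15:30–16:45.
Tomás free within 09:00–18:00: 09:45–10:00, 14:30–15:00, 15:15–17:00.
Elena ∩ Beatriz: 09:00–11:00, 13:30–14:00, 15:30–16:30, 17:15–18:00.
Elena ∩ Beatriz ∩ Rania: 09:00–10:15, 10:30–11:00, 13:30–14:00, 15:30–16:30, 17:15–18:00.
Elena ∩ Beatriz ∩ Rania ∩ Hassan: 10:00–10:15, 15:30–16:30, 17:15–18:00.
Elena ∩ Beatriz ∩ Rania ∩ Hassan ∩ Zheng: 10:00–10:15, 15:30–16:30.
Elena ∩ Beatriz ∩ Rania ∩ Hassan ∩ Zheng ∩ Tomás: 15:30–16:30.
Total common minutes: 60.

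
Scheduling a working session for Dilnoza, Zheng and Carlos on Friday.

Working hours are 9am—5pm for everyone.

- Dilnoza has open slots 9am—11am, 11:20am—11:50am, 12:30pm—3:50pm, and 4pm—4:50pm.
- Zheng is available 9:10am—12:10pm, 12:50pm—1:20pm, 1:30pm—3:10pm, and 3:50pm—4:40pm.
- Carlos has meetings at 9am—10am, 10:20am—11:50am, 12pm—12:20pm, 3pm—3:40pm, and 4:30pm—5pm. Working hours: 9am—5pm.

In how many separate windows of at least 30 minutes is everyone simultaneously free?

3

Carlos free within 09:00–17:00: 10:00–10:20, 11:50–12:00, 12:20–15:00, 15:40–16:30.
Dilnoza ∩ Zheng: 09:10–11:00, 11:20–11:50, 12:50–13:20, 13:30–15:10, 16:00–16:40.
Dilnoza ∩ Zheng ∩ Carlos: 10:00–10:20, 12:50–13:20, 13:30–15:00, 16:00–16:30.
Windows ≥ 30 min: 12:50–13:20, 13:30–15:00, 16:00–16:30.
That's 3 windows.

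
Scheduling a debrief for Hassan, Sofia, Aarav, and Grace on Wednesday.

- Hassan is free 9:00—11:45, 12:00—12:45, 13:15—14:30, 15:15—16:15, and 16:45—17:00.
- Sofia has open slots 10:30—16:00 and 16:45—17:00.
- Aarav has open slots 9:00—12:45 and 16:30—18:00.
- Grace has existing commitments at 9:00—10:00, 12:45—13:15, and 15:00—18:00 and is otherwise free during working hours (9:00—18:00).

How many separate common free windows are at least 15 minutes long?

2

Grace free within 09:00–18:00: 10:00–12:45, 13:15–15:00.
Hassan ∩ Sofia: 10:30–11:45, 12:00–12:45, 13:15–14:30, 15:15–16:00, 16:45–17:00.
Hassan ∩ Sofia ∩ Aarav: 10:30–11:45, 12:00–12:45, 16:45–17:00.
Hassan ∩ Sofia ∩ Aarav ∩ Grace: 10:30–11:45, 12:00–12:45.
Windows ≥ 15 min: 10:30–11:45, 12:00–12:45.
That's 2 windows.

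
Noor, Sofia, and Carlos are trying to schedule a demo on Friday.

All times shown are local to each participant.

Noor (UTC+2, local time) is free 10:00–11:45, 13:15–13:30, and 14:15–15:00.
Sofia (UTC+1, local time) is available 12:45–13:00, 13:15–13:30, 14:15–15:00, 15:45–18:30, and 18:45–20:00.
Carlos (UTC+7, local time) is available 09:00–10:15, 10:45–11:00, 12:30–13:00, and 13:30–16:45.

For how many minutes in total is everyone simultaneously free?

0 minutes

Noor → UTC: 08:00–09:45, 11:15–11:30, 12:15–13:00.
Sofia → UTC: 11:45–12:00, 12:15–12:30, 13:15–14:00, 14:45–17:30, 17:45–19:00.
Carlos → UTC: 02:00–03:15, 03:45–04:00, 05:30–06:00, 06:30–09:45.
Noor ∩ Sofia: 12:15–12:30.
Noor ∩ Sofia ∩ Carlos: (none).
Total common minutes: 0.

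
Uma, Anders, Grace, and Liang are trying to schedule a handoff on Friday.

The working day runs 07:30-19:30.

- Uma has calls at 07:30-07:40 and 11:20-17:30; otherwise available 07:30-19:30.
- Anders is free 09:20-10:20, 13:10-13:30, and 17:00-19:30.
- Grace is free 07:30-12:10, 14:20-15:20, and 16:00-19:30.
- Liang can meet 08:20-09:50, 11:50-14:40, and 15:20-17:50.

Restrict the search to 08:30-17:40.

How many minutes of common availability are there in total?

40 minutes

Uma free within 07:30–19:30: 07:40–11:20, 17:30–19:30.
Uma ∩ Anders: 09:20–10:20, 17:30–19:30.
Uma ∩ Anders ∩ Grace: 09:20–10:20, 17:30–19:30.
Uma ∩ Anders ∩ Grace ∩ Liang: 09:20–09:50, 17:30–17:50.
Restricted to 08:30–17:40: 09:20–09:50, 17:30–17:40.
Total common minutes: 30 + 10 = 40.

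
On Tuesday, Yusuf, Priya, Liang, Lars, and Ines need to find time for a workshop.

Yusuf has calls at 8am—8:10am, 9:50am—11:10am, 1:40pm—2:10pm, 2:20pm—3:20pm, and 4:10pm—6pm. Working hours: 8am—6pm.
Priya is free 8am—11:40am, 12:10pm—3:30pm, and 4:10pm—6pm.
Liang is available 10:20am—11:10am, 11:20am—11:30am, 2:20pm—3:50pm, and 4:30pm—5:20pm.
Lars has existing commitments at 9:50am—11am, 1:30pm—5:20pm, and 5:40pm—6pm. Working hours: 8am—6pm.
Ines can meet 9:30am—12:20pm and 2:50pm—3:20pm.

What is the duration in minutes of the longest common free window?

10 minutes

Yusuf free within 08:00–18:00: 08:10–09:50, 11:10–13:40, 14:10–14:20, 15:20–16:10.
Lars free within 08:00–18:00: 08:00–09:50, 11:00–13:30, 17:20–17:40.
Yusuf ∩ Priya: 08:10–09:50, 11:10–11:40, 12:10–13:40, 14:10–14:20, 15:20–15:30.
Yusuf ∩ Priya ∩ Liang: 11:20–11:30, 15:20–15:30.
Yusuf ∩ Priya ∩ Liang ∩ Lars: 11:20–11:30.
Yusuf ∩ Priya ∩ Liang ∩ Lars ∩ Ines: 11:20–11:30.
Single common window of 10 minutes.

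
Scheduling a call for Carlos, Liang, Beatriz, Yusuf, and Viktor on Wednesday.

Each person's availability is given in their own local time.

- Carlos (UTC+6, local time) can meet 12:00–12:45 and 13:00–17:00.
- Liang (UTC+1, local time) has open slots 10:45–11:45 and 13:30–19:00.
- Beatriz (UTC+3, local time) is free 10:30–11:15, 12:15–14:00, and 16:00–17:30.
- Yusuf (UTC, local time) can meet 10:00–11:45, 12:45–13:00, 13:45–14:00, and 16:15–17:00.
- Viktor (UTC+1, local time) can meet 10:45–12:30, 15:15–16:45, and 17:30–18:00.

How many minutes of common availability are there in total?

45 minutes

Carlos → UTC: 06:00–06:45, 07:00–11:00.
Liang → UTC: 09:45–10:45, 12:30–18:00.
Beatriz → UTC: 07:30–08:15, 09:15–11:00, 13:00–14:30.
Yusuf → UTC: 10:00–11:45, 12:45–13:00, 13:45–14:00, 16:15–17:00.
Viktor → UTC: 09:45–11:30, 14:15–15:45, 16:30–17:00.
Carlos ∩ Liang: 09:45–10:45.
Carlos ∩ Liang ∩ Beatriz: 09:45–10:45.
Carlos ∩ Liang ∩ Beatriz ∩ Yusuf: 10:00–10:45.
Carlos ∩ Liang ∩ Beatriz ∩ Yusuf ∩ Viktor: 10:00–10:45.
Total common minutes: 45.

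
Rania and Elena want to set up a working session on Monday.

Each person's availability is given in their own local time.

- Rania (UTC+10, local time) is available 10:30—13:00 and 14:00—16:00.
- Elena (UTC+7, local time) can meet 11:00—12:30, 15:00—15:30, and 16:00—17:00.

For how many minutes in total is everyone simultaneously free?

Rania → UTC: 00:30–03:00, 04:00–06:00.
Elena → UTC: 04:00–05:30, 08:00–08:30, 09:00–10:00.
Rania ∩ Elena: 04:00–05:30.
Total common minutes: 90.

90 minutes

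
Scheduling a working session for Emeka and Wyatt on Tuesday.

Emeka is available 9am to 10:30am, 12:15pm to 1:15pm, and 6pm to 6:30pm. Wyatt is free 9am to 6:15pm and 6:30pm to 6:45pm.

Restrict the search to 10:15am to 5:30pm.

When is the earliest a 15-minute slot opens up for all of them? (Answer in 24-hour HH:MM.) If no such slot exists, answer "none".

Emeka ∩ Wyatt: 09:00–10:30, 12:15–13:15, 18:00–18:15.
Restricted to 10:15–17:30: 10:15–10:30, 12:15–13:15.
Windows ≥ 15 min: 10:15–10:30, 12:15–13:15.
Earliest such window starts at 10:15.

10:15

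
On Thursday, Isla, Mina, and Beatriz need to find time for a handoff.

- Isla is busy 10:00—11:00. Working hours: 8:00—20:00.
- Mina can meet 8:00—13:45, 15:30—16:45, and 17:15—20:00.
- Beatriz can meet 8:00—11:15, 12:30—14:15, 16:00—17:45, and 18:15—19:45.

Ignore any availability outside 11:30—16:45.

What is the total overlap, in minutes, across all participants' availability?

Isla free within 08:00–20:00: 08:00–10:00, 11:00–20:00.
Isla ∩ Mina: 08:00–10:00, 11:00–13:45, 15:30–16:45, 17:15–20:00.
Isla ∩ Mina ∩ Beatriz: 08:00–10:00, 11:00–11:15, 12:30–13:45, 16:00–16:45, 17:15–17:45, 18:15–19:45.
Restricted to 11:30–16:45: 12:30–13:45, 16:00–16:45.
Total common minutes: 75 + 45 = 120.

120 minutes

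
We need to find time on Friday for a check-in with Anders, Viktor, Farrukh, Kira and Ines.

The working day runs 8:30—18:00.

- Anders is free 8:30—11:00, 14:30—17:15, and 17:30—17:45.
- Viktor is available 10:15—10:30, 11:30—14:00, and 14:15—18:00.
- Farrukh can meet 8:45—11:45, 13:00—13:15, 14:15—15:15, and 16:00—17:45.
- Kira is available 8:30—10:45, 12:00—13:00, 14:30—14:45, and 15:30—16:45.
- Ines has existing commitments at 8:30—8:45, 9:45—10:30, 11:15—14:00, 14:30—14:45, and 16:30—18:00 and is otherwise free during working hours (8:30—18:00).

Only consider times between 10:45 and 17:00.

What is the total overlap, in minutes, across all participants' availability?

30 minutes

Ines free within 08:30–18:00: 08:45–09:45, 10:30–11:15, 14:00–14:30, 14:45–16:30.
Anders ∩ Viktor: 10:15–10:30, 14:30–17:15, 17:30–17:45.
Anders ∩ Viktor ∩ Farrukh: 10:15–10:30, 14:30–15:15, 16:00–17:15, 17:30–17:45.
Anders ∩ Viktor ∩ Farrukh ∩ Kira: 10:15–10:30, 14:30–14:45, 16:00–16:45.
Anders ∩ Viktor ∩ Farrukh ∩ Kira ∩ Ines: 16:00–16:30.
Restricted to 10:45–17:00: 16:00–16:30.
Total common minutes: 30.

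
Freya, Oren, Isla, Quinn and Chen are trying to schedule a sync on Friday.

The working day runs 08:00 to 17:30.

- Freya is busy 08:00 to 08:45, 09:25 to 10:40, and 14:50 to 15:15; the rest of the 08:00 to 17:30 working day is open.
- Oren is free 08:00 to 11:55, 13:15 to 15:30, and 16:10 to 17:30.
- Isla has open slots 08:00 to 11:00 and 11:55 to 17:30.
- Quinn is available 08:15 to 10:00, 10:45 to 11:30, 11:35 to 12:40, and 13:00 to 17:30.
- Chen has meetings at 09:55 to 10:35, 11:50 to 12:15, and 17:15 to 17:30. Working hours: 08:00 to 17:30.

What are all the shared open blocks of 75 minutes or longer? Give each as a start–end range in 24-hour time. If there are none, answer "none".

13:15–14:50

Freya free within 08:00–17:30: 08:45–09:25, 10:40–14:50, 15:15–17:30.
Chen free within 08:00–17:30: 08:00–09:55, 10:35–11:50, 12:15–17:15.
Freya ∩ Oren: 08:45–09:25, 10:40–11:55, 13:15–14:50, 15:15–15:30, 16:10–17:30.
Freya ∩ Oren ∩ Isla: 08:45–09:25, 10:40–11:00, 13:15–14:50, 15:15–15:30, 16:10–17:30.
Freya ∩ Oren ∩ Isla ∩ Quinn: 08:45–09:25, 10:45–11:00, 13:15–14:50, 15:15–15:30, 16:10–17:30.
Freya ∩ Oren ∩ Isla ∩ Quinn ∩ Chen: 08:45–09:25, 10:45–11:00, 13:15–14:50, 15:15–15:30, 16:10–17:15.
Windows ≥ 75 min: 13:15–14:50.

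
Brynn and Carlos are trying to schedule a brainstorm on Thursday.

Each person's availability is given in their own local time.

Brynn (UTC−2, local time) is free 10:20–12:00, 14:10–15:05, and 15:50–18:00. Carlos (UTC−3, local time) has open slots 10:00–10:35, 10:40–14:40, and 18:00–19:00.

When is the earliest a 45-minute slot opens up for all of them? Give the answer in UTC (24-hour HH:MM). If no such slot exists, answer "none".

Brynn → UTC: 12:20–14:00, 16:10–17:05, 17:50–20:00.
Carlos → UTC: 13:00–13:35, 13:40–17:40, 21:00–22:00.
Brynn ∩ Carlos: 13:00–13:35, 13:40–14:00, 16:10–17:05.
Windows ≥ 45 min: 16:10–17:05.
Earliest such window starts at 16:10.

16:10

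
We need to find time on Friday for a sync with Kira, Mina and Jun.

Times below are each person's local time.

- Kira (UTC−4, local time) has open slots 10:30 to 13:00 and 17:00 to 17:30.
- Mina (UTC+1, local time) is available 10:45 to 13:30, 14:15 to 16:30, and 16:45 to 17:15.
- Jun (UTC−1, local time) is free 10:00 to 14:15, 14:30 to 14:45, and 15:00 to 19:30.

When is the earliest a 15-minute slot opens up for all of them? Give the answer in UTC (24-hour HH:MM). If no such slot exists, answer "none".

14:30

Kira → UTC: 14:30–17:00, 21:00–21:30.
Mina → UTC: 09:45–12:30, 13:15–15:30, 15:45–16:15.
Jun → UTC: 11:00–15:15, 15:30–15:45, 16:00–20:30.
Kira ∩ Mina: 14:30–15:30, 15:45–16:15.
Kira ∩ Mina ∩ Jun: 14:30–15:15, 16:00–16:15.
Windows ≥ 15 min: 14:30–15:15, 16:00–16:15.
Earliest such window starts at 14:30.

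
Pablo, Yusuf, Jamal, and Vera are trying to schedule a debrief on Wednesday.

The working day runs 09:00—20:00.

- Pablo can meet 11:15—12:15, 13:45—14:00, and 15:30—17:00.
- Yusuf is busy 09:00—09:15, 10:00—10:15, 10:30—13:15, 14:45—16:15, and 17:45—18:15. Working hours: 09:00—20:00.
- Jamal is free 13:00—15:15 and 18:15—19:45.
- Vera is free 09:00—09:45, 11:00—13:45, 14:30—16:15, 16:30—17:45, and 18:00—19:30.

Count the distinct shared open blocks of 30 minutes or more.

0

Yusuf free within 09:00–20:00: 09:15–10:00, 10:15–10:30, 13:15–14:45, 16:15–17:45, 18:15–20:00.
Pablo ∩ Yusuf: 13:45–14:00, 16:15–17:00.
Pablo ∩ Yusuf ∩ Jamal: 13:45–14:00.
Pablo ∩ Yusuf ∩ Jamal ∩ Vera: (none).
Windows ≥ 30 min: (none).
That's 0 windows.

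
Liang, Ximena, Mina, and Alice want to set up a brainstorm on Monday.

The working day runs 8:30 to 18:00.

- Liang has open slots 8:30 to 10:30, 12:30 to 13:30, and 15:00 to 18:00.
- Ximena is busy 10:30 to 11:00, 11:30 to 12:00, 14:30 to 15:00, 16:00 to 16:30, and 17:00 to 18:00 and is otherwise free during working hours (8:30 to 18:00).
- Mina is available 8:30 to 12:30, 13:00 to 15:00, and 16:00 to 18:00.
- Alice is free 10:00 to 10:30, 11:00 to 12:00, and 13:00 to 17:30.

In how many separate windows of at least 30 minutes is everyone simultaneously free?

Ximena free within 08:30–18:00: 08:30–10:30, 11:00–11:30, 12:00–14:30, 15:00–16:00, 16:30–17:00.
Liang ∩ Ximena: 08:30–10:30, 12:30–13:30, 15:00–16:00, 16:30–17:00.
Liang ∩ Ximena ∩ Mina: 08:30–10:30, 13:00–13:30, 16:30–17:00.
Liang ∩ Ximena ∩ Mina ∩ Alice: 10:00–10:30, 13:00–13:30, 16:30–17:00.
Windows ≥ 30 min: 10:00–10:30, 13:00–13:30, 16:30–17:00.
That's 3 windows.

3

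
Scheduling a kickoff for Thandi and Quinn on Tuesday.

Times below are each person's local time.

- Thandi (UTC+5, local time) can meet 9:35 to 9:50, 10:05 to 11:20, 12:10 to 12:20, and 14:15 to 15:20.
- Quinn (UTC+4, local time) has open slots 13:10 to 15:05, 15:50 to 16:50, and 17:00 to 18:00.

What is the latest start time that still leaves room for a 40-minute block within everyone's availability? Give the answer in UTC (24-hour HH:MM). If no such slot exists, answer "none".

09:40

Thandi → UTC: 04:35–04:50, 05:05–06:20, 07:10–07:20, 09:15–10:20.
Quinn → UTC: 09:10–11:05, 11:50–12:50, 13:00–14:00.
Thandi ∩ Quinn: 09:15–10:20.
Windows ≥ 40 min: 09:15–10:20.
Latest start in the last window 09:15–10:20 is 10:20 − 40 min = 09:40.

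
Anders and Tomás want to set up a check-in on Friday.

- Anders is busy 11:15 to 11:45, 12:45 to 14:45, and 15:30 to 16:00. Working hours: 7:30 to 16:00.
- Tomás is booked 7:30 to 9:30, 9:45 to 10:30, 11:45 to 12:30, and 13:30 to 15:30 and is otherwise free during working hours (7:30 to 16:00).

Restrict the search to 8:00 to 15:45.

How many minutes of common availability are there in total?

75 minutes

Anders free within 07:30–16:00: 07:30–11:15, 11:45–12:45, 14:45–15:30.
Tomás free within 07:30–16:00: 09:30–09:45, 10:30–11:45, 12:30–13:30, 15:30–16:00.
Anders ∩ Tomás: 09:30–09:45, 10:30–11:15, 12:30–12:45.
Restricted to 08:00–15:45: 09:30–09:45, 10:30–11:15, 12:30–12:45.
Total common minutes: 15 + 45 + 15 = 75.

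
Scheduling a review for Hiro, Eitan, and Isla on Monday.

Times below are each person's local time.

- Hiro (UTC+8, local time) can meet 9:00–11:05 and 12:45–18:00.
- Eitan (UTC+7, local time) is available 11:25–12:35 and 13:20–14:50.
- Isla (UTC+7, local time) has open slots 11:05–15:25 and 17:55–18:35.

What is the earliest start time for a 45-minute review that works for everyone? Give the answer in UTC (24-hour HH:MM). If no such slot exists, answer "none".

04:45

Hiro → UTC: 01:00–03:05, 04:45–10:00.
Eitan → UTC: 04:25–05:35, 06:20–07:50.
Isla → UTC: 04:05–08:25, 10:55–11:35.
Hiro ∩ Eitan: 04:45–05:35, 06:20–07:50.
Hiro ∩ Eitan ∩ Isla: 04:45–05:35, 06:20–07:50.
Windows ≥ 45 min: 04:45–05:35, 06:20–07:50.
Earliest such window starts at 04:45.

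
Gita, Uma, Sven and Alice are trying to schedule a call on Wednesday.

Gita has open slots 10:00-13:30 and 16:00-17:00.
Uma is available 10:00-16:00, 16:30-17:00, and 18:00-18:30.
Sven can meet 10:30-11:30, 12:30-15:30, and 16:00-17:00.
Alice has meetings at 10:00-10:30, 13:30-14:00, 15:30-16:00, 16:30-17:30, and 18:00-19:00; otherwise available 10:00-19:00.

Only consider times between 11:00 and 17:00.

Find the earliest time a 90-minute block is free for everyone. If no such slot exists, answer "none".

Alice free within 10:00–19:00: 10:30–13:30, 14:00–15:30, 16:00–16:30, 17:30–18:00.
Gita ∩ Uma: 10:00–13:30, 16:30–17:00.
Gita ∩ Uma ∩ Sven: 10:30–11:30, 12:30–13:30, 16:30–17:00.
Gita ∩ Uma ∩ Sven ∩ Alice: 10:30–11:30, 12:30–13:30.
Restricted to 11:00–17:00: 11:00–11:30, 12:30–13:30.
Windows ≥ 90 min: (none).

none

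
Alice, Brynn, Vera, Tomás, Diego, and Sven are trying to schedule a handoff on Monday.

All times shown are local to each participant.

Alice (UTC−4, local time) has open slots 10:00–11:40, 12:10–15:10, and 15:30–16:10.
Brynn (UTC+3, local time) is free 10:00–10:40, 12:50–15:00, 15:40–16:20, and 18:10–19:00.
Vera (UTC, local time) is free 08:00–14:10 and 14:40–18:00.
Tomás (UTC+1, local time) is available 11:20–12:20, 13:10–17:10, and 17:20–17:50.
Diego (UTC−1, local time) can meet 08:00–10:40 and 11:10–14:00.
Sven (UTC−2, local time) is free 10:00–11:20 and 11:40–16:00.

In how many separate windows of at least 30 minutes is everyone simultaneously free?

Alice → UTC: 14:00–15:40, 16:10–19:10, 19:30–20:10.
Brynn → UTC: 07:00–07:40, 09:50–12:00, 12:40–13:20, 15:10–16:00.
Vera → UTC: 08:00–14:10, 14:40–18:00.
Tomás → UTC: 10:20–11:20, 12:10–16:10, 16:20–16:50.
Diego → UTC: 09:00–11:40, 12:10–15:00.
Sven → UTC: 12:00–13:20, 13:40–18:00.
Alice ∩ Brynn: 15:10–15:40.
Alice ∩ Brynn ∩ Vera: 15:10–15:40.
Alice ∩ Brynn ∩ Vera ∩ Tomás: 15:10–15:40.
Alice ∩ Brynn ∩ Vera ∩ Tomás ∩ Diego: (none).
Alice ∩ Brynn ∩ Vera ∩ Tomás ∩ Diego ∩ Sven: (none).
Windows ≥ 30 min: (none).
That's 0 windows.

0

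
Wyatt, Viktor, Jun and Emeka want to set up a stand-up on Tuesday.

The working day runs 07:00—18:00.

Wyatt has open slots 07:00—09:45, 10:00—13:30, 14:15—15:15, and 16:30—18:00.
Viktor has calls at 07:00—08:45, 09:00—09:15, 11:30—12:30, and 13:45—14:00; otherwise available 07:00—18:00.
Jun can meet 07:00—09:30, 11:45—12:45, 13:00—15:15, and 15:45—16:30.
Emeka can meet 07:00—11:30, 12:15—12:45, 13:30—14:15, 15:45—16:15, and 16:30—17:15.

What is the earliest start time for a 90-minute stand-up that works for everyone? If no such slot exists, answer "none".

Viktor free within 07:00–18:00: 08:45–09:00, 09:15–11:30, 12:30–13:45, 14:00–18:00.
Wyatt ∩ Viktor: 08:45–09:00, 09:15–09:45, 10:00–11:30, 12:30–13:30, 14:15–15:15, 16:30–18:00.
Wyatt ∩ Viktor ∩ Jun: 08:45–09:00, 09:15–09:30, 12:30–12:45, 13:00–13:30, 14:15–15:15.
Wyatt ∩ Viktor ∩ Jun ∩ Emeka: 08:45–09:00, 09:15–09:30, 12:30–12:45.
Windows ≥ 90 min: (none).

none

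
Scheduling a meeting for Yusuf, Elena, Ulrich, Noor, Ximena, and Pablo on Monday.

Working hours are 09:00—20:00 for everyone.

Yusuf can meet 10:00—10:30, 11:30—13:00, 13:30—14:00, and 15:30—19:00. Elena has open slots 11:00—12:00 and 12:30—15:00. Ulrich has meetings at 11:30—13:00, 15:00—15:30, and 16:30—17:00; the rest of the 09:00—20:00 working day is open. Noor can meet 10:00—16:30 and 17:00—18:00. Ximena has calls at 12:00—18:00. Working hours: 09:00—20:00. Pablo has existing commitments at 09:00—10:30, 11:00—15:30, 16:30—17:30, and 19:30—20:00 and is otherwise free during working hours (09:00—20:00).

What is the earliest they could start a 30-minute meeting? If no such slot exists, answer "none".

Ulrich free within 09:00–20:00: 09:00–11:30, 13:00–15:00, 15:30–16:30, 17:00–20:00.
Ximena free within 09:00–20:00: 09:00–12:00, 18:00–20:00.
Pablo free within 09:00–20:00: 10:30–11:00, 15:30–16:30, 17:30–19:30.
Yusuf ∩ Elena: 11:30–12:00, 12:30–13:00, 13:30–14:00.
Yusuf ∩ Elena ∩ Ulrich: 13:30–14:00.
Yusuf ∩ Elena ∩ Ulrich ∩ Noor: 13:30–14:00.
Yusuf ∩ Elena ∩ Ulrich ∩ Noor ∩ Ximena: (none).
Yusuf ∩ Elena ∩ Ulrich ∩ Noor ∩ Ximena ∩ Pablo: (none).
Windows ≥ 30 min: (none).

none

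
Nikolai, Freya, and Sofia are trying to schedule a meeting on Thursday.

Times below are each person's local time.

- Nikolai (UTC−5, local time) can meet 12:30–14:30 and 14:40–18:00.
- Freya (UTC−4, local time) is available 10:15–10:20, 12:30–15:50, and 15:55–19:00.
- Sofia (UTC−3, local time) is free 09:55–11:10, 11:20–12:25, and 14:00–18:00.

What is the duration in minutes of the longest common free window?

120 minutes

Nikolai → UTC: 17:30–19:30, 19:40–23:00.
Freya → UTC: 14:15–14:20, 16:30–19:50, 19:55–23:00.
Sofia → UTC: 12:55–14:10, 14:20–15:25, 17:00–21:00.
Nikolai ∩ Freya: 17:30–19:30, 19:40–19:50, 19:55–23:00.
Nikolai ∩ Freya ∩ Sofia: 17:30–19:30, 19:40–19:50, 19:55–21:00.
Common window lengths: 120, 10, 65 min; longest is 120.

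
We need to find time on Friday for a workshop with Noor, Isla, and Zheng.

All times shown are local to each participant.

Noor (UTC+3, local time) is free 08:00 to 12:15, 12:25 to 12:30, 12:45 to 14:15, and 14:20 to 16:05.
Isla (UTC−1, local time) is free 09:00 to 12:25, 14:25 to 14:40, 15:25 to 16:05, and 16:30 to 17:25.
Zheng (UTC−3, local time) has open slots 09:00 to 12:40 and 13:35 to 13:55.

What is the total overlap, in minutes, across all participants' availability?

65 minutes

Noor → UTC: 05:00–09:15, 09:25–09:30, 09:45–11:15, 11:20–13:05.
Isla → UTC: 10:00–13:25, 15:25–15:40, 16:25–17:05, 17:30–18:25.
Zheng → UTC: 12:00–15:40, 16:35–16:55.
Noor ∩ Isla: 10:00–11:15, 11:20–13:05.
Noor ∩ Isla ∩ Zheng: 12:00–13:05.
Total common minutes: 65.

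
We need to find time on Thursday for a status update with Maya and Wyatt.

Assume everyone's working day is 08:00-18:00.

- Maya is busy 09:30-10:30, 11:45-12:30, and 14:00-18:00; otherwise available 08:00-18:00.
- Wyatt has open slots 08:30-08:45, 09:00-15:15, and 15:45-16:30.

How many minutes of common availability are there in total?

210 minutes

Maya free within 08:00–18:00: 08:00–09:30, 10:30–11:45, 12:30–14:00.
Maya ∩ Wyatt: 08:30–08:45, 09:00–09:30, 10:30–11:45, 12:30–14:00.
Total common minutes: 15 + 30 + 75 + 90 = 210.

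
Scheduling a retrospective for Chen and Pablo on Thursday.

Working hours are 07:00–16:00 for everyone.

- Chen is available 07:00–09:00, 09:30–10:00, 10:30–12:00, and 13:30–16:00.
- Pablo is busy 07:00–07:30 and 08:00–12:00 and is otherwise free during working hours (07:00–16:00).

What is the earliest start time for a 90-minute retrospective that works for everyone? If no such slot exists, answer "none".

Pablo free within 07:00–16:00: 07:30–08:00, 12:00–16:00.
Chen ∩ Pablo: 07:30–08:00, 13:30–16:00.
Windows ≥ 90 min: 13:30–16:00.
Earliest such window starts at 13:30.

13:30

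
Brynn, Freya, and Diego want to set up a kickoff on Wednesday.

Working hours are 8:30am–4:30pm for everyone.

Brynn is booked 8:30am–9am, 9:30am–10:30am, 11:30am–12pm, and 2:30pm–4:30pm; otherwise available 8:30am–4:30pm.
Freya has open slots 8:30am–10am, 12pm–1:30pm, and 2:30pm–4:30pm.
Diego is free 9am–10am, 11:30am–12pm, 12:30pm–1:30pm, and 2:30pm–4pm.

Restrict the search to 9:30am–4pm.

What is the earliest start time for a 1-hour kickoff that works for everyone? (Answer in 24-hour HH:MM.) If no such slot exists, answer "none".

12:30

Brynn free within 08:30–16:30: 09:00–09:30, 10:30–11:30, 12:00–14:30.
Brynn ∩ Freya: 09:00–09:30, 12:00–13:30.
Brynn ∩ Freya ∩ Diego: 09:00–09:30, 12:30–13:30.
Restricted to 09:30–16:00: 12:30–13:30.
Windows ≥ 60 min: 12:30–13:30.
Earliest such window starts at 12:30.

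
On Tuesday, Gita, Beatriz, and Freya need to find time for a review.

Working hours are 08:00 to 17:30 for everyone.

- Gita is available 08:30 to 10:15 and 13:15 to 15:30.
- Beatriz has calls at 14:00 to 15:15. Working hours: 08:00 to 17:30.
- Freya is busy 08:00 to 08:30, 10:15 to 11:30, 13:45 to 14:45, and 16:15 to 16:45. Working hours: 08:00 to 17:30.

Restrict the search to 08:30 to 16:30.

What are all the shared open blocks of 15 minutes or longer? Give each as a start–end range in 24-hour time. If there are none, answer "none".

08:30–10:15, 13:15–13:45, 15:15–15:30

Beatriz free within 08:00–17:30: 08:00–14:00, 15:15–17:30.
Freya free within 08:00–17:30: 08:30–10:15, 11:30–13:45, 14:45–16:15, 16:45–17:30.
Gita ∩ Beatriz: 08:30–10:15, 13:15–14:00, 15:15–15:30.
Gita ∩ Beatriz ∩ Freya: 08:30–10:15, 13:15–13:45, 15:15–15:30.
Restricted to 08:30–16:30: 08:30–10:15, 13:15–13:45, 15:15–15:30.
Windows ≥ 15 min: 08:30–10:15, 13:15–13:45, 15:15–15:30.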